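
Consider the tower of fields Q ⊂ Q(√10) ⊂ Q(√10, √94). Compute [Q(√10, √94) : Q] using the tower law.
[Q(√10, √94) : Q] = 4

[Q(√10):Q] = 2 (min poly x^2 - 10, irreducible since 10 is squarefree > 1). For the top step, suppose √94 ∈ Q(√10), say √94 = c + d√10 with c, d ∈ Q. Squaring: 94 = c^2 + 10d^2 + 2cd√10. Since √10 ∉ Q this forces 2cd = 0. If d = 0 then √94 = c ∈ Q, contradicting 94 squarefree > 1. If c = 0 then 94 = 10d^2, so 10·94 = (10d)^2 is a perfect square in Q — but 10·94 = 940 is not a perfect square (since 10 and 94 are distinct squarefree integers). Contradiction. Hence √94 ∉ Q(√10), so x^2 - 94 stays irreducible over Q(√10) and [Q(√10, √94) : Q(√10)] = 2. By the tower law, [Q(√10, √94) : Q] = 2 · 2 = 4.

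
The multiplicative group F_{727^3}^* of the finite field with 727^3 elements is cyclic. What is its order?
|F_{727^3}^*| = 384240582

F_{727^3} has 727^3 = 384240583 elements; its multiplicative group consists of all nonzero elements, so |F_{727^3}^*| = 384240583 - 1 = 384240582. (It is cyclic since any finite subgroup of the multiplicative group of a field is cyclic.)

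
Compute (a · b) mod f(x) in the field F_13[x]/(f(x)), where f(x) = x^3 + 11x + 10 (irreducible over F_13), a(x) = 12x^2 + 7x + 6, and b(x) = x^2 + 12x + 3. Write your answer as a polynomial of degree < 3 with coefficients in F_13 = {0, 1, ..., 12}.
a · b ≡ 7x^2 + 2x + 3 (mod f(x))

Multiply in F_13[x]: a(x)·b(x) = (12x^2 + 7x + 6)·(x^2 + 12x + 3) = 12x^4 + 8x^3 + 9x^2 + 2x + 5. This has degree ≥ 3, so divide by f(x) over F_13: 12x^4 + 8x^3 + 9x^2 + 2x + 5 = (12x + 8)·(x^3 + 11x + 10) + (7x^2 + 2x + 3). Hence a·b ≡ 7x^2 + 2x + 3 (mod f). (F_13[x]/(f) is a field with 13^3 = 2197 elements since f is irreducible of degree 3.)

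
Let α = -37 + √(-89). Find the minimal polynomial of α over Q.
m_α(x) = x^2 + 74x + 1458

From α + 37 = √(-89), squaring gives (α + 37)^2 = -89, i.e. α^2 + 74α + 1369 = -89, so α^2 + 74α + 1458 = 0. The discriminant of x^2 + 74x + 1458 is (74)^2 - 4·(1458) = 5476 - 5832 = -356, and 4·(-89) is not a perfect square in Q since -89 is squarefree and ≠ 1. Hence x^2 + 74x + 1458 is irreducible over Q and is the minimal polynomial of α.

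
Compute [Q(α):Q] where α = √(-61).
[Q(α):Q] = 2

[Q(α):Q] equals the degree of the minimal polynomial of α. Here α^2 = -61 and x^2 + 61 is irreducible (d = -61 is squarefree, ≠ 1, hence not a square), so deg(m_α) = 2. Thus [Q(α):Q] = 2.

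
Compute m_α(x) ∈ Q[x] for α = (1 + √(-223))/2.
m_α(x) = x^2 - x + 56

From 2α - 1 = √(-223), squaring gives (2α - 1)^2 = -223, i.e. 4α^2 - 4α + 1 = -223, so α^2 - α + (1 + 223)/4 = 0. Since -223 ≡ 1 (mod 4), (1 + 223)/4 = 56 ∈ Z. The polynomial x^2 - x + 56 has discriminant 1 - 4·(56) = -223, which is not a perfect square in Q (d = -223 is squarefree and ≠ 1), so x^2 - x + 56 is irreducible over Q. It is the minimal polynomial of α.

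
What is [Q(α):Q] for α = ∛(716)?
[Q(α):Q] = 3

The minimal polynomial of α is x^3 - 716, irreducible over Q since 716 is not a perfect cube (so x^3 - 716 has no rational root). Hence [Q(α):Q] = deg(m_α) = 3.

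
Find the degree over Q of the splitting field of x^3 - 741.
[K : Q] = 6

The roots of x^3 - 741 are ∛741, ω∛741, ω^2∛741 where ω = e^(2πi/3) is a primitive cube root of unity, so K = Q(∛741, ω). Now [Q(∛741):Q] = 3 (since 741 is not a perfect cube, x^3 - 741 is irreducible) and [Q(ω):Q] = 2. Both 2 and 3 divide [K:Q], and [K:Q] ≤ 3·2 = 6, so [K:Q] = 6. (Equivalently: Q(∛741) ⊂ R but ω ∉ R, so [K : Q(∛741)] = 2.)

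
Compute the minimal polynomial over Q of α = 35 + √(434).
m_α(x) = x^2 - 70x + 791

From α - 35 = √(434), squaring gives (α - 35)^2 = 434, i.e. α^2 - 70α + 1225 = 434, so α^2 - 70α + 791 = 0. The discriminant of x^2 - 70x + 791 is (-70)^2 - 4·(791) = 4900 - 3164 = 1736, and 4·(434) is not a perfect square in Q since 434 is squarefree and ≠ 1. Hence x^2 - 70x + 791 is irreducible over Q and is the minimal polynomial of α.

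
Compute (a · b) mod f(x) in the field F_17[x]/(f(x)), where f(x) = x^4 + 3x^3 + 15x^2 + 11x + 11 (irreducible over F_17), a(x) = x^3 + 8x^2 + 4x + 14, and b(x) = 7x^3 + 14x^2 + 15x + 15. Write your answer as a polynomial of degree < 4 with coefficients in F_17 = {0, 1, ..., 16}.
a · b ≡ 6x^3 + 8x^2 + 16x + 2 (mod f(x))

Multiply in F_17[x]: a(x)·b(x) = (x^3 + 8x^2 + 4x + 14)·(7x^3 + 14x^2 + 15x + 15) = 7x^6 + 2x^5 + 2x^4 + 2x^2 + 15x + 6. This has degree ≥ 4, so divide by f(x) over F_17: 7x^6 + 2x^5 + 2x^4 + 2x^2 + 15x + 6 = (7x^2 + 15x + 5)·(x^4 + 3x^3 + 15x^2 + 11x + 11) + (6x^3 + 8x^2 + 16x + 2). Hence a·b ≡ 6x^3 + 8x^2 + 16x + 2 (mod f). (F_17[x]/(f) is a field with 17^4 = 83521 elements since f is irreducible of degree 4.)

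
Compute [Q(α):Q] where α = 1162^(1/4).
[Q(α):Q] = 4

α is a root of x^4 - 1162. By Eisenstein's criterion at the prime p = 2 (which divides the constant term 1162 but p^2 = 4 does not, since 1162 is squarefree), x^4 - 1162 is irreducible over Q. Hence [Q(α):Q] = 4.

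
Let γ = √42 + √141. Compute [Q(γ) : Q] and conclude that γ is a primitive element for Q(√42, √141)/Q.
[Q(γ) : Q] = 4 (equivalently, Q(γ) = Q(√42, √141))

Obviously Q(γ) ⊆ Q(√42, √141), and [Q(√42, √141):Q] = 4 (since 42, 141 are distinct squarefree integers > 1 with 5922 not a perfect square). To show equality we compute the minimal polynomial of γ. From γ = √42 + √141: γ^2 = 42 + 2√(5922) + 141 = 183 + 2√(5922), so γ^2 - 183 = 2√(5922); squaring, (γ^2 - 183)^2 = 4·5922, i.e. γ^4 - 366γ^2 + 33489 - 23688 = 0, i.e. γ^4 - 366γ^2 + 9801 = 0. So γ is a root of x^4 - 366x^2 + 9801. This polynomial is irreducible over Q: it has no rational root (each ±√42 ± √141 is irrational), and any factorization into two quadratics over Q would force √(5922) ∈ Q (pairing opposite roots) or √42, √141 ∈ Q (other pairings), all impossible. Hence [Q(γ):Q] = 4 = [Q(√42, √141):Q], so Q(γ) = Q(√42, √141).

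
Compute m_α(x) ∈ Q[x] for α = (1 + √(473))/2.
m_α(x) = x^2 - x - 118

From 2α - 1 = √(473), squaring gives (2α - 1)^2 = 473, i.e. 4α^2 - 4α + 1 = 473, so α^2 - α + (1 - 473)/4 = 0. Since 473 ≡ 1 (mod 4), (1 - 473)/4 = -118 ∈ Z. The polynomial x^2 - x - 118 has discriminant 1 - 4·(-118) = 473, which is not a perfect square in Q (d = 473 is squarefree and ≠ 1), so x^2 - x - 118 is irreducible over Q. It is the minimal polynomial of α.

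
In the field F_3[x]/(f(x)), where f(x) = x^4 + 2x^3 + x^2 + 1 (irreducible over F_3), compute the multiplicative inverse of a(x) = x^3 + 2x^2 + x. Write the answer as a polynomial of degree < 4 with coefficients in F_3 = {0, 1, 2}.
a(x)^(-1) ≡ 2x (mod f(x))

Since f is irreducible over F_3, F_3[x]/(f) is a field and a(x) ≠ 0 has an inverse. Apply the extended Euclidean algorithm to f(x) and a(x) in F_3[x]: f(x) = (x)·a(x) + (1). The last nonzero remainder is the constant 1 = gcd(f, a) in F_3. Back-substituting through the division chain expresses 1 = s(x)·a(x) + t(x)·f(x) with s(x) ≡ 2x (mod f), so a(x)^(-1) ≡ s(x) = 2x (mod f). Check: (x^3 + 2x^2 + x)·(2x) = 2x^4 + x^3 + 2x^2 ≡ 1 (mod x^4 + 2x^3 + x^2 + 1).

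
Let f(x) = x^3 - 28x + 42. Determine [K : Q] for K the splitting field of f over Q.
[K : Q] = 6

By the rational root test, any rational root of the monic integer polynomial f(x) = x^3 - 28x + 42 must be an integer dividing the constant term 42, i.e. one of ±{1, 2, 3, 6, 7, 14, 21, 42}. Evaluating: f(1) = 15, f(-1) = 69, f(2) = -6, f(-2) = 90, f(3) = -15, f(-3) = 99, f(6) = 90, f(-6) = -6, f(7) = 189, f(-7) = -105, f(14) = 2394, f(-14) = -2310, f(21) = 8715, f(-21) = -8631, f(42) = 72954, f(-42) = -72870; none is 0, so f has no rational root and is therefore irreducible over Q (a cubic with no linear factor over a field is irreducible). For an irreducible cubic, the Galois group is A_3 or S_3 according as the discriminant disc(f) = -4a^3 - 27b^2 = -4·(-28)^3 - 27·(42)^2 = 40180 is or is not a square in Q. Here disc(f) = 40180 is not a perfect square in Q, so the Galois group of f over Q is not contained in A_3 and must be all of S_3. The splitting field has degree |S_3| = 6 over Q, so [K : Q] = 6.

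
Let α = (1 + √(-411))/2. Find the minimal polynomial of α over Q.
m_α(x) = x^2 - x + 103

From 2α - 1 = √(-411), squaring gives (2α - 1)^2 = -411, i.e. 4α^2 - 4α + 1 = -411, so α^2 - α + (1 + 411)/4 = 0. Since -411 ≡ 1 (mod 4), (1 + 411)/4 = 103 ∈ Z. The polynomial x^2 - x + 103 has discriminant 1 - 4·(103) = -411, which is not a perfect square in Q (d = -411 is squarefree and ≠ 1), so x^2 - x + 103 is irreducible over Q. It is the minimal polynomial of α.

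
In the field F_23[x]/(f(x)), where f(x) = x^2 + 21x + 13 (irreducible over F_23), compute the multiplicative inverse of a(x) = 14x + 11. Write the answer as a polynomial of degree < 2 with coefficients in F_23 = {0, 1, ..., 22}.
a(x)^(-1) ≡ 17x + 20 (mod f(x))

Since f is irreducible over F_23, F_23[x]/(f) is a field and a(x) ≠ 0 has an inverse. Apply the extended Euclidean algorithm to f(x) and a(x) in F_23[x]: f(x) = (5x + 14)·a(x) + (20). The last nonzero remainder is the constant 20 = gcd(f, a) in F_23. Back-substituting through the division chain expresses 20 = s(x)·a(x) + t(x)·f(x) with s(x) ≡ 18x + 9 (mod f), so (18x + 9)·a(x) ≡ 20 (mod f). Multiplying by 20^(-1) ≡ 15 in F_23 gives a(x)^(-1) ≡ 15·(18x + 9) ≡ 17x + 20 (mod f). Check: (14x + 11)·(17x + 20) = 8x^2 + 7x + 13 ≡ 1 (mod x^2 + 21x + 13).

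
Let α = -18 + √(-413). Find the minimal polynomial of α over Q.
m_α(x) = x^2 + 36x + 737

From α + 18 = √(-413), squaring gives (α + 18)^2 = -413, i.e. α^2 + 36α + 324 = -413, so α^2 + 36α + 737 = 0. The discriminant of x^2 + 36x + 737 is (36)^2 - 4·(737) = 1296 - 2948 = -1652, and 4·(-413) is not a perfect square in Q since -413 is squarefree and ≠ 1. Hence x^2 + 36x + 737 is irreducible over Q and is the minimal polynomial of α.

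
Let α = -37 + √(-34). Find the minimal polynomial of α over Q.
m_α(x) = x^2 + 74x + 1403

From α + 37 = √(-34), squaring gives (α + 37)^2 = -34, i.e. α^2 + 74α + 1369 = -34, so α^2 + 74α + 1403 = 0. The discriminant of x^2 + 74x + 1403 is (74)^2 - 4·(1403) = 5476 - 5612 = -136, and 4·(-34) is not a perfect square in Q since -34 is squarefree and ≠ 1. Hence x^2 + 74x + 1403 is irreducible over Q and is the minimal polynomial of α.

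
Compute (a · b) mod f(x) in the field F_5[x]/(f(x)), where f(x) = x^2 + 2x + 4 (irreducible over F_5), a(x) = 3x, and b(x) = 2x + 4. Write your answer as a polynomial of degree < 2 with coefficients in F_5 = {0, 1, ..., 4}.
a · b ≡ 1 (mod f(x))

Multiply in F_5[x]: a(x)·b(x) = (3x)·(2x + 4) = x^2 + 2x. This has degree ≥ 2, so divide by f(x) over F_5: x^2 + 2x = (1)·(x^2 + 2x + 4) + (1). Hence a·b ≡ 1 (mod f). (F_5[x]/(f) is a field with 5^2 = 25 elements since f is irreducible of degree 2.)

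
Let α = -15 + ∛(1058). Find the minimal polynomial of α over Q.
m_α(x) = x^3 + 45x^2 + 675x + 2317

Set β = α + 15 = ∛(1058), so β^3 = 1058. Then (α + 15)^3 - 1058 = 0, i.e. α is a root of g(x) = (x + 15)^3 - 1058 = x^3 + 45x^2 + 675x + 2317. Since g(x) = h(x + 15) where h(x) = x^3 - 1058, and h is irreducible over Q (because 1058 is not a perfect cube, so h has no rational root, and a monic cubic with no rational root is irreducible), g is also irreducible (irreducibility is preserved under the substitution x → x + 15). Hence m_α(x) = x^3 + 45x^2 + 675x + 2317.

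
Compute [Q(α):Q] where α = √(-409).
[Q(α):Q] = 2

[Q(α):Q] equals the degree of the minimal polynomial of α. Here α^2 = -409 and x^2 + 409 is irreducible (d = -409 is squarefree, ≠ 1, hence not a square), so deg(m_α) = 2. Thus [Q(α):Q] = 2.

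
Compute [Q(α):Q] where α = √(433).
[Q(α):Q] = 2

[Q(α):Q] equals the degree of the minimal polynomial of α. Here α^2 = 433 and x^2 - 433 is irreducible (d = 433 is squarefree, ≠ 1, hence not a square), so deg(m_α) = 2. Thus [Q(α):Q] = 2.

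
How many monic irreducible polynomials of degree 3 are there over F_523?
There are 47685048 monic irreducible polynomials of degree 3 over F_523

Each element of F_{523^3} that lies in no proper subfield is a root of exactly one monic irreducible of degree 3 over F_523, and each such polynomial has 3 distinct roots in F_{523^3}. By Möbius inversion the count is N_523(3) = (1/3) Σ_{d|3} μ(3/d) · 523^d = (1/3)(μ(3)·523^1 + μ(1)·523^3) = 143055144/3 = 47685048.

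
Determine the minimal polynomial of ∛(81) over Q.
m_α(x) = x^3 - 81

α satisfies α^3 = 81, so x^3 - 81 annihilates α. By the rational root test, a rational root p/q (in lowest terms) of x^3 - 81 would satisfy p^3 = 81 q^3, forcing q = 1 and p^3 = 81; but 81 is not a perfect cube, contradiction. A monic cubic over Q with no rational root is irreducible (any nontrivial factorization would include a linear factor). Hence x^3 - 81 is the minimal polynomial of α, and in particular [Q(α):Q] = 3.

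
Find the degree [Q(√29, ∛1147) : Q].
[Q(√29, ∛1147) : Q] = 6

Let L = Q(√29, ∛1147). Since Q(√29) ⊂ L and [Q(√29):Q] = 2, the tower law gives 2 | [L:Q]. Likewise Q(∛1147) ⊂ L with [Q(∛1147):Q] = 3 (because 1147 is not a perfect cube), so 3 | [L:Q]. As gcd(2,3) = 1, [L:Q] is divisible by 6. Conversely L is generated over Q by √29 and ∛1147, so [L:Q] ≤ 2·3 = 6. Therefore [Q(√29, ∛1147) : Q] = 6.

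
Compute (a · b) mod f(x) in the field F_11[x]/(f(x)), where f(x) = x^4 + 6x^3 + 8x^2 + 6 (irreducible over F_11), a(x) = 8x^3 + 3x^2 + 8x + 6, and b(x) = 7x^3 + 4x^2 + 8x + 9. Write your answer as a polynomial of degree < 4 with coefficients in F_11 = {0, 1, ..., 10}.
a · b ≡ 5x^3 + 9x^2 + 3x + 1 (mod f(x))

Multiply in F_11[x]: a(x)·b(x) = (8x^3 + 3x^2 + 8x + 6)·(7x^3 + 4x^2 + 8x + 9) = x^6 + 9x^5 + 5x^3 + 5x^2 + 10x + 10. This has degree ≥ 4, so divide by f(x) over F_11: x^6 + 9x^5 + 5x^3 + 5x^2 + 10x + 10 = (x^2 + 3x + 7)·(x^4 + 6x^3 + 8x^2 + 6) + (5x^3 + 9x^2 + 3x + 1). Hence a·b ≡ 5x^3 + 9x^2 + 3x + 1 (mod f). (F_11[x]/(f) is a field with 11^4 = 14641 elements since f is irreducible of degree 4.)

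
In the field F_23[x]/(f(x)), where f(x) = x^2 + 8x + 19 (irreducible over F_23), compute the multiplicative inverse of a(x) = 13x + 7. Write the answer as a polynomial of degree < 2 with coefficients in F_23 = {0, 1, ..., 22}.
a(x)^(-1) ≡ 5x + 9 (mod f(x))

Since f is irreducible over F_23, F_23[x]/(f) is a field and a(x) ≠ 0 has an inverse. Apply the extended Euclidean algorithm to f(x) and a(x) in F_23[x]: f(x) = (16x + 15)·a(x) + (6). The last nonzero remainder is the constant 6 = gcd(f, a) in F_23. Back-substituting through the division chain expresses 6 = s(x)·a(x) + t(x)·f(x) with s(x) ≡ 7x + 8 (mod f), so (7x + 8)·a(x) ≡ 6 (mod f). Multiplying by 6^(-1) ≡ 4 in F_23 gives a(x)^(-1) ≡ 4·(7x + 8) ≡ 5x + 9 (mod f). Check: (13x + 7)·(5x + 9) = 19x^2 + 14x + 17 ≡ 1 (mod x^2 + 8x + 19).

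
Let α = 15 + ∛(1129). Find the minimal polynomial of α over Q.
m_α(x) = x^3 - 45x^2 + 675x - 4504

Set β = α - 15 = ∛(1129), so β^3 = 1129. Then (α - 15)^3 - 1129 = 0, i.e. α is a root of g(x) = (x - 15)^3 - 1129 = x^3 - 45x^2 + 675x - 4504. Since g(x) = h(x - 15) where h(x) = x^3 - 1129, and h is irreducible over Q (because 1129 is not a perfect cube, so h has no rational root, and a monic cubic with no rational root is irreducible), g is also irreducible (irreducibility is preserved under the substitution x → x - 15). Hence m_α(x) = x^3 - 45x^2 + 675x - 4504.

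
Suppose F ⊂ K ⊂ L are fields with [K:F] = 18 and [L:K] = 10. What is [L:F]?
[L:F] = 180

The tower law says that for any tower of field extensions F ⊂ K ⊂ L with finite degrees, [L:F] = [L:K] · [K:F]. Here this gives [L:F] = 10 · 18 = 180.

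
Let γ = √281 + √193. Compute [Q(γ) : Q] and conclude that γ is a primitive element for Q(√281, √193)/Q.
[Q(γ) : Q] = 4 (equivalently, Q(γ) = Q(√281, √193))

Obviously Q(γ) ⊆ Q(√281, √193), and [Q(√281, √193):Q] = 4 (since 281, 193 are distinct squarefree integers > 1 with 54233 not a perfect square). To show equality we compute the minimal polynomial of γ. From γ = √281 + √193: γ^2 = 281 + 2√(54233) + 193 = 474 + 2√(54233), so γ^2 - 474 = 2√(54233); squaring, (γ^2 - 474)^2 = 4·54233, i.e. γ^4 - 948γ^2 + 224676 - 216932 = 0, i.e. γ^4 - 948γ^2 + 7744 = 0. So γ is a root of x^4 - 948x^2 + 7744. This polynomial is irreducible over Q: it has no rational root (each ±√281 ± √193 is irrational), and any factorization into two quadratics over Q would force √(54233) ∈ Q (pairing opposite roots) or √281, √193 ∈ Q (other pairings), all impossible. Hence [Q(γ):Q] = 4 = [Q(√281, √193):Q], so Q(γ) = Q(√281, √193).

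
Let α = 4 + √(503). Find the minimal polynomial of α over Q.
m_α(x) = x^2 - 8x - 487

From α - 4 = √(503), squaring gives (α - 4)^2 = 503, i.e. α^2 - 8α + 16 = 503, so α^2 - 8α - 487 = 0. The discriminant of x^2 - 8x - 487 is (-8)^2 - 4·(-487) = 64 + 1948 = 2012, and 4·(503) is not a perfect square in Q since 503 is squarefree and ≠ 1. Hence x^2 - 8x - 487 is irreducible over Q and is the minimal polynomial of α.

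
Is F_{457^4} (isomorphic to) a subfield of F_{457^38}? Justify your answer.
No: F_{457^4} is not a subfield of F_{457^38}

F_{p^m} embeds in F_{p^n} iff m | n. Here 4 ∤ 38 (since 38 = 9·4 + 2 with remainder 2 ≠ 0), so F_{457^4} is not a subfield of F_{457^38}. Equivalently: if it were, the tower law would give 4 = [F_{457^4}:F_457] dividing [F_{457^38}:F_457] = 38, contradiction.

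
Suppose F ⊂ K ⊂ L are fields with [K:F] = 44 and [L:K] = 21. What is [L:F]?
[L:F] = 924

The tower law says that for any tower of field extensions F ⊂ K ⊂ L with finite degrees, [L:F] = [L:K] · [K:F]. Here this gives [L:F] = 21 · 44 = 924.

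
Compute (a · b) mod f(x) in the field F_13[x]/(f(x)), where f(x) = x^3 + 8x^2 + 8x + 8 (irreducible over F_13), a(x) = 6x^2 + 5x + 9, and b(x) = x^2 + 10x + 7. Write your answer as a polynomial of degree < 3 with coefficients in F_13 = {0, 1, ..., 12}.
a · b ≡ 8x^2 + 6x + 5 (mod f(x))

Multiply in F_13[x]: a(x)·b(x) = (6x^2 + 5x + 9)·(x^2 + 10x + 7) = 6x^4 + 10x^2 + 8x + 11. This has degree ≥ 3, so divide by f(x) over F_13: 6x^4 + 10x^2 + 8x + 11 = (6x + 4)·(x^3 + 8x^2 + 8x + 8) + (8x^2 + 6x + 5). Hence a·b ≡ 8x^2 + 6x + 5 (mod f). (F_13[x]/(f) is a field with 13^3 = 2197 elements since f is irreducible of degree 3.)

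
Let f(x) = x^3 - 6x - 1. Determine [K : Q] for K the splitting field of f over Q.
[K : Q] = 6

By the rational root test, any rational root of the monic integer polynomial f(x) = x^3 - 6x - 1 must be an integer dividing the constant term -1, i.e. one of ±{1}. Evaluating: f(1) = -6, f(-1) = 4; none is 0, so f has no rational root and is therefore irreducible over Q (a cubic with no linear factor over a field is irreducible). For an irreducible cubic, the Galois group is A_3 or S_3 according as the discriminant disc(f) = -4a^3 - 27b^2 = -4·(-6)^3 - 27·(-1)^2 = 837 is or is not a square in Q. Here disc(f) = 837 is not a perfect square in Q, so the Galois group of f over Q is not contained in A_3 and must be all of S_3. The splitting field has degree |S_3| = 6 over Q, so [K : Q] = 6.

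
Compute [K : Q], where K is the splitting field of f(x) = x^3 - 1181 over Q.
[K : Q] = 6

The roots of x^3 - 1181 are ∛1181, ω∛1181, ω^2∛1181 where ω = e^(2πi/3) is a primitive cube root of unity, so K = Q(∛1181, ω). Now [Q(∛1181):Q] = 3 (since 1181 is not a perfect cube, x^3 - 1181 is irreducible) and [Q(ω):Q] = 2. Both 2 and 3 divide [K:Q], and [K:Q] ≤ 3·2 = 6, so [K:Q] = 6. (Equivalently: Q(∛1181) ⊂ R but ω ∉ R, so [K : Q(∛1181)] = 2.)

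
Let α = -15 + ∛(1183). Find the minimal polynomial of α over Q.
m_α(x) = x^3 + 45x^2 + 675x + 2192

Set β = α + 15 = ∛(1183), so β^3 = 1183. Then (α + 15)^3 - 1183 = 0, i.e. α is a root of g(x) = (x + 15)^3 - 1183 = x^3 + 45x^2 + 675x + 2192. Since g(x) = h(x + 15) where h(x) = x^3 - 1183, and h is irreducible over Q (because 1183 is not a perfect cube, so h has no rational root, and a monic cubic with no rational root is irreducible), g is also irreducible (irreducibility is preserved under the substitution x → x + 15). Hence m_α(x) = x^3 + 45x^2 + 675x + 2192.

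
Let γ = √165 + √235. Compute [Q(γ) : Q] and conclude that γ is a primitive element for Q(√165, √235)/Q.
[Q(γ) : Q] = 4 (equivalently, Q(γ) = Q(√165, √235))

Obviously Q(γ) ⊆ Q(√165, √235), and [Q(√165, √235):Q] = 4 (since 165, 235 are distinct squarefree integers > 1 with 38775 not a perfect square). To show equality we compute the minimal polynomial of γ. From γ = √165 + √235: γ^2 = 165 + 2√(38775) + 235 = 400 + 2√(38775), so γ^2 - 400 = 2√(38775); squaring, (γ^2 - 400)^2 = 4·38775, i.e. γ^4 - 800γ^2 + 160000 - 155100 = 0, i.e. γ^4 - 800γ^2 + 4900 = 0. So γ is a root of x^4 - 800x^2 + 4900. This polynomial is irreducible over Q: it has no rational root (each ±√165 ± √235 is irrational), and any factorization into two quadratics over Q would force √(38775) ∈ Q (pairing opposite roots) or √165, √235 ∈ Q (other pairings), all impossible. Hence [Q(γ):Q] = 4 = [Q(√165, √235):Q], so Q(γ) = Q(√165, √235).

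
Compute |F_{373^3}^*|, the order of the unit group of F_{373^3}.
|F_{373^3}^*| = 51895116

F_{373^3} has 373^3 = 51895117 elements; its multiplicative group consists of all nonzero elements, so |F_{373^3}^*| = 51895117 - 1 = 51895116. (It is cyclic since any finite subgroup of the multiplicative group of a field is cyclic.)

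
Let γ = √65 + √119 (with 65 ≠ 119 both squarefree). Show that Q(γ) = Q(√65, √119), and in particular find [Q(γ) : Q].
[Q(γ) : Q] = 4 (equivalently, Q(γ) = Q(√65, √119))

Obviously Q(γ) ⊆ Q(√65, √119), and [Q(√65, √119):Q] = 4 (since 65, 119 are distinct squarefree integers > 1 with 7735 not a perfect square). To show equality we compute the minimal polynomial of γ. From γ = √65 + √119: γ^2 = 65 + 2√(7735) + 119 = 184 + 2√(7735), so γ^2 - 184 = 2√(7735); squaring, (γ^2 - 184)^2 = 4·7735, i.e. γ^4 - 368γ^2 + 33856 - 30940 = 0, i.e. γ^4 - 368γ^2 + 2916 = 0. So γ is a root of x^4 - 368x^2 + 2916. This polynomial is irreducible over Q: it has no rational root (each ±√65 ± √119 is irrational), and any factorization into two quadratics over Q would force √(7735) ∈ Q (pairing opposite roots) or √65, √119 ∈ Q (other pairings), all impossible. Hence [Q(γ):Q] = 4 = [Q(√65, √119):Q], so Q(γ) = Q(√65, √119).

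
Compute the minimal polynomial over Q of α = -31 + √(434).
m_α(x) = x^2 + 62x + 527

From α + 31 = √(434), squaring gives (α + 31)^2 = 434, i.e. α^2 + 62α + 961 = 434, so α^2 + 62α + 527 = 0. The discriminant of x^2 + 62x + 527 is (62)^2 - 4·(527) = 3844 - 2108 = 1736, and 4·(434) is not a perfect square in Q since 434 is squarefree and ≠ 1. Hence x^2 + 62x + 527 is irreducible over Q and is the minimal polynomial of α.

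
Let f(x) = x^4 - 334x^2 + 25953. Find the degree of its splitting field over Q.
[K : Q] = 4

Solving the quadratic in x^2: x^2 = (334 ± √(334^2 - 4·25953))/2 = (334 ± √7744)/2 = (334 ± 88)/2, giving x^2 = 211 or x^2 = 123. So f(x) = (x^2 - 211)(x^2 - 123) and the roots of f are ±√211, ±√123. Hence the splitting field is K = Q(√211, √123). Since 211 and 123 are distinct squarefree integers > 1, their product 25953 is not a perfect square, so √123 ∉ Q(√211). By the tower law [K:Q] = [Q(√211,√123):Q(√211)] · [Q(√211):Q] = 2 · 2 = 4.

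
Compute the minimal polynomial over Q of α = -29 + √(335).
m_α(x) = x^2 + 58x + 506

From α + 29 = √(335), squaring gives (α + 29)^2 = 335, i.e. α^2 + 58α + 841 = 335, so α^2 + 58α + 506 = 0. The discriminant of x^2 + 58x + 506 is (58)^2 - 4·(506) = 3364 - 2024 = 1340, and 4·(335) is not a perfect square in Q since 335 is squarefree and ≠ 1. Hence x^2 + 58x + 506 is irreducible over Q and is the minimal polynomial of α.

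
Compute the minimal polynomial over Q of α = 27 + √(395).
m_α(x) = x^2 - 54x + 334

From α - 27 = √(395), squaring gives (α - 27)^2 = 395, i.e. α^2 - 54α + 729 = 395, so α^2 - 54α + 334 = 0. The discriminant of x^2 - 54x + 334 is (-54)^2 - 4·(334) = 2916 - 1336 = 1580, and 4·(395) is not a perfect square in Q since 395 is squarefree and ≠ 1. Hence x^2 - 54x + 334 is irreducible over Q and is the minimal polynomial of α.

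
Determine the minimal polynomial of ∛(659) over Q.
m_α(x) = x^3 - 659

α satisfies α^3 = 659, so x^3 - 659 annihilates α. By the rational root test, a rational root p/q (in lowest terms) of x^3 - 659 would satisfy p^3 = 659 q^3, forcing q = 1 and p^3 = 659; but 659 is not a perfect cube, contradiction. A monic cubic over Q with no rational root is irreducible (any nontrivial factorization would include a linear factor). Hence x^3 - 659 is the minimal polynomial of α, and in particular [Q(α):Q] = 3.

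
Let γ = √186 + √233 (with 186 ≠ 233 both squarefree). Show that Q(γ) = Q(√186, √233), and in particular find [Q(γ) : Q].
[Q(γ) : Q] = 4 (equivalently, Q(γ) = Q(√186, √233))

Obviously Q(γ) ⊆ Q(√186, √233), and [Q(√186, √233):Q] = 4 (since 186, 233 are distinct squarefree integers > 1 with 43338 not a perfect square). To show equality we compute the minimal polynomial of γ. From γ = √186 + √233: γ^2 = 186 + 2√(43338) + 233 = 419 + 2√(43338), so γ^2 - 419 = 2√(43338); squaring, (γ^2 - 419)^2 = 4·43338, i.e. γ^4 - 838γ^2 + 175561 - 173352 = 0, i.e. γ^4 - 838γ^2 + 2209 = 0. So γ is a root of x^4 - 838x^2 + 2209. This polynomial is irreducible over Q: it has no rational root (each ±√186 ± √233 is irrational), and any factorization into two quadratics over Q would force √(43338) ∈ Q (pairing opposite roots) or √186, √233 ∈ Q (other pairings), all impossible. Hence [Q(γ):Q] = 4 = [Q(√186, √233):Q], so Q(γ) = Q(√186, √233).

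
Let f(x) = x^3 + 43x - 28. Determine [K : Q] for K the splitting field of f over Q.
[K : Q] = 6

By the rational root test, any rational root of the monic integer polynomial f(x) = x^3 + 43x - 28 must be an integer dividing the constant term -28, i.e. one of ±{1, 2, 4, 7, 14, 28}. Evaluating: f(1) = 16, f(-1) = -72, f(2) = 66, f(-2) = -122, f(4) = 208, f(-4) = -264, f(7) = 616, f(-7) = -672, f(14) = 3318, f(-14) = -3374, f(28) = 23128, f(-28) = -23184; none is 0, so f has no rational root and is therefore irreducible over Q (a cubic with no linear factor over a field is irreducible). For an irreducible cubic, the Galois group is A_3 or S_3 according as the discriminant disc(f) = -4a^3 - 27b^2 = -4·(43)^3 - 27·(-28)^2 = -339196 is or is not a square in Q. Here disc(f) = -339196 is not a perfect square in Q, so the Galois group of f over Q is not contained in A_3 and must be all of S_3. The splitting field has degree |S_3| = 6 over Q, so [K : Q] = 6.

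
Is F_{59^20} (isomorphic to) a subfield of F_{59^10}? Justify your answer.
No: F_{59^20} is not a subfield of F_{59^10}

F_{p^m} embeds in F_{p^n} iff m | n. Here 20 ∤ 10 (since 10 = 0·20 + 10 with remainder 10 ≠ 0), so F_{59^20} is not a subfield of F_{59^10}. Equivalently: if it were, the tower law would give 20 = [F_{59^20}:F_59] dividing [F_{59^10}:F_59] = 10, contradiction.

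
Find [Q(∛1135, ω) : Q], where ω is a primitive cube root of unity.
[Q(∛1135, ω) : Q] = 6

[Q(∛1135):Q] = 3 (min poly x^3 - 1135, irreducible since 1135 is not a perfect cube). [Q(ω):Q] = 2 (min poly x^2 + x + 1). Since Q(∛1135) ⊂ R and ω ∉ R, we have ω ∉ Q(∛1135), so x^2 + x + 1 remains irreducible over Q(∛1135) and [Q(∛1135, ω) : Q(∛1135)] = 2. By the tower law, [Q(∛1135, ω) : Q] = 3 · 2 = 6. (In fact Q(∛1135, ω) is the splitting field of x^3 - 1135 over Q.)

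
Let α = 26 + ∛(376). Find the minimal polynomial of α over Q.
m_α(x) = x^3 - 78x^2 + 2028x - 17952

Set β = α - 26 = ∛(376), so β^3 = 376. Then (α - 26)^3 - 376 = 0, i.e. α is a root of g(x) = (x - 26)^3 - 376 = x^3 - 78x^2 + 2028x - 17952. Since g(x) = h(x - 26) where h(x) = x^3 - 376, and h is irreducible over Q (because 376 is not a perfect cube, so h has no rational root, and a monic cubic with no rational root is irreducible), g is also irreducible (irreducibility is preserved under the substitution x → x - 26). Hence m_α(x) = x^3 - 78x^2 + 2028x - 17952.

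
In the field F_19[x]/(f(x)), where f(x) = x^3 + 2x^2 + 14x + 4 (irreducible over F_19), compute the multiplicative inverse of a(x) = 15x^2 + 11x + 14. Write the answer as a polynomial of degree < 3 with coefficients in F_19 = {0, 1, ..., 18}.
a(x)^(-1) ≡ 13x^2 + 10x + 9 (mod f(x))

Since f is irreducible over F_19, F_19[x]/(f) is a field and a(x) ≠ 0 has an inverse. Apply the extended Euclidean algorithm to f(x) and a(x) in F_19[x]: f(x) = (14x)·a(x) + (8x + 4);  a(x) = (9x + 4)·(8x + 4) + (17). The last nonzero remainder is the constant 17 = gcd(f, a) in F_19. Back-substituting through the division chain expresses 17 = s(x)·a(x) + t(x)·f(x) with s(x) ≡ 12x^2 + 18x + 1 (mod f), so (12x^2 + 18x + 1)·a(x) ≡ 17 (mod f). Multiplying by 17^(-1) ≡ 9 in F_19 gives a(x)^(-1) ≡ 9·(12x^2 + 18x + 1) ≡ 13x^2 + 10x + 9 (mod f). Check: (15x^2 + 11x + 14)·(13x^2 + 10x + 9) = 5x^4 + 8x^3 + 9x^2 + 11x + 12 ≡ 1 (mod x^3 + 2x^2 + 14x + 4).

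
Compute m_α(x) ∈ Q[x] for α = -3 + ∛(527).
m_α(x) = x^3 + 9x^2 + 27x - 500

Set β = α + 3 = ∛(527), so β^3 = 527. Then (α + 3)^3 - 527 = 0, i.e. α is a root of g(x) = (x + 3)^3 - 527 = x^3 + 9x^2 + 27x - 500. Since g(x) = h(x + 3) where h(x) = x^3 - 527, and h is irreducible over Q (because 527 is not a perfect cube, so h has no rational root, and a monic cubic with no rational root is irreducible), g is also irreducible (irreducibility is preserved under the substitution x → x + 3). Hence m_α(x) = x^3 + 9x^2 + 27x - 500.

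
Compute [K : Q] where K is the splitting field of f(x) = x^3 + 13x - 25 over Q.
[K : Q] = 6

By the rational root test, any rational root of the monic integer polynomial f(x) = x^3 + 13x - 25 must be an integer dividing the constant term -25, i.e. one of ±{1, 5, 25}. Evaluating: f(1) = -11, f(-1) = -39, f(5) = 165, f(-5) = -215, f(25) = 15925, f(-25) = -15975; none is 0, so f has no rational root and is therefore irreducible over Q (a cubic with no linear factor over a field is irreducible). For an irreducible cubic, the Galois group is A_3 or S_3 according as the discriminant disc(f) = -4a^3 - 27b^2 = -4·(13)^3 - 27·(-25)^2 = -25663 is or is not a square in Q. Here disc(f) = -25663 is not a perfect square in Q, so the Galois group of f over Q is not contained in A_3 and must be all of S_3. The splitting field has degree |S_3| = 6 over Q, so [K : Q] = 6.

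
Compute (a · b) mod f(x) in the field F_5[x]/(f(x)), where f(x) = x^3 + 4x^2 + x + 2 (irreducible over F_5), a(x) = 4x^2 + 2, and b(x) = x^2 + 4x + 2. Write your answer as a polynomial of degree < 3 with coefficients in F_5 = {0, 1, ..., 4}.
a · b ≡ x^2 + 4 (mod f(x))

Multiply in F_5[x]: a(x)·b(x) = (4x^2 + 2)·(x^2 + 4x + 2) = 4x^4 + x^3 + 3x + 4. This has degree ≥ 3, so divide by f(x) over F_5: 4x^4 + x^3 + 3x + 4 = (4x)·(x^3 + 4x^2 + x + 2) + (x^2 + 4). Hence a·b ≡ x^2 + 4 (mod f). (F_5[x]/(f) is a field with 5^3 = 125 elements since f is irreducible of degree 3.)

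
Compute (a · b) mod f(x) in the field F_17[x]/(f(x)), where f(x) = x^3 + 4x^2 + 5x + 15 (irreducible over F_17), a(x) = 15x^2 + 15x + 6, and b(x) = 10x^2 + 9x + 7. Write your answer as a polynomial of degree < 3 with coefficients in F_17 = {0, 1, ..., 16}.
a · b ≡ 11x^2 + 11x + 7 (mod f(x))

Multiply in F_17[x]: a(x)·b(x) = (15x^2 + 15x + 6)·(10x^2 + 9x + 7) = 14x^4 + 13x^3 + 11x^2 + 6x + 8. This has degree ≥ 3, so divide by f(x) over F_17: 14x^4 + 13x^3 + 11x^2 + 6x + 8 = (14x + 8)·(x^3 + 4x^2 + 5x + 15) + (11x^2 + 11x + 7). Hence a·b ≡ 11x^2 + 11x + 7 (mod f). (F_17[x]/(f) is a field with 17^3 = 4913 elements since f is irreducible of degree 3.)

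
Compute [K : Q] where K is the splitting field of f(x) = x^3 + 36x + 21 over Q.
[K : Q] = 6

By the rational root test, any rational root of the monic integer polynomial f(x) = x^3 + 36x + 21 must be an integer dividing the constant term 21, i.e. one of ±{1, 3, 7, 21}. Evaluating: f(1) = 58, f(-1) = -16, f(3) = 156, f(-3) = -114, f(7) = 616, f(-7) = -574, f(21) = 10038, f(-21) = -9996; none is 0, so f has no rational root and is therefore irreducible over Q (a cubic with no linear factor over a field is irreducible). For an irreducible cubic, the Galois group is A_3 or S_3 according as the discriminant disc(f) = -4a^3 - 27b^2 = -4·(36)^3 - 27·(21)^2 = -198531 is or is not a square in Q. Here disc(f) = -198531 is not a perfect square in Q, so the Galois group of f over Q is not contained in A_3 and must be all of S_3. The splitting field has degree |S_3| = 6 over Q, so [K : Q] = 6.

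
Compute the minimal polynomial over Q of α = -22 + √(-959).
m_α(x) = x^2 + 44x + 1443

From α + 22 = √(-959), squaring gives (α + 22)^2 = -959, i.e. α^2 + 44α + 484 = -959, so α^2 + 44α + 1443 = 0. The discriminant of x^2 + 44x + 1443 is (44)^2 - 4·(1443) = 1936 - 5772 = -3836, and 4·(-959) is not a perfect square in Q since -959 is squarefree and ≠ 1. Hence x^2 + 44x + 1443 is irreducible over Q and is the minimal polynomial of α.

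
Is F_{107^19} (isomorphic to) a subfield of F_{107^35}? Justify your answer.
No: F_{107^19} is not a subfield of F_{107^35}

F_{p^m} embeds in F_{p^n} iff m | n. Here 19 ∤ 35 (since 35 = 1·19 + 16 with remainder 16 ≠ 0), so F_{107^19} is not a subfield of F_{107^35}. Equivalently: if it were, the tower law would give 19 = [F_{107^19}:F_107] dividing [F_{107^35}:F_107] = 35, contradiction.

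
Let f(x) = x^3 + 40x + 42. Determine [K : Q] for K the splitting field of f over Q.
[K : Q] = 6

By the rational root test, any rational root of the monic integer polynomial f(x) = x^3 + 40x + 42 must be an integer dividing the constant term 42, i.e. one of ±{1, 2, 3, 6, 7, 14, 21, 42}. Evaluating: f(1) = 83, f(-1) = 1, f(2) = 130, f(-2) = -46, f(3) = 189, f(-3) = -105, f(6) = 498, f(-6) = -414, f(7) = 665, f(-7) = -581, f(14) = 3346, f(-14) = -3262, f(21) = 10143, f(-21) = -10059, f(42) = 75810, f(-42) = -75726; none is 0, so f has no rational root and is therefore irreducible over Q (a cubic with no linear factor over a field is irreducible). For an irreducible cubic, the Galois group is A_3 or S_3 according as the discriminant disc(f) = -4a^3 - 27b^2 = -4·(40)^3 - 27·(42)^2 = -303628 is or is not a square in Q. Here disc(f) = -303628 is not a perfect square in Q, so the Galois group of f over Q is not contained in A_3 and must be all of S_3. The splitting field has degree |S_3| = 6 over Q, so [K : Q] = 6.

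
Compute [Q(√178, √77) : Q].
[Q(√178, √77) : Q] = 4

[Q(√178):Q] = 2 (min poly x^2 - 178, irreducible since 178 is squarefree > 1). For the top step, suppose √77 ∈ Q(√178), say √77 = c + d√178 with c, d ∈ Q. Squaring: 77 = c^2 + 178d^2 + 2cd√178. Since √178 ∉ Q this forces 2cd = 0. If d = 0 then √77 = c ∈ Q, contradicting 77 squarefree > 1. If c = 0 then 77 = 178d^2, so 178·77 = (178d)^2 is a perfect square in Q — but 178·77 = 13706 is not a perfect square (since 178 and 77 are distinct squarefree integers). Contradiction. Hence √77 ∉ Q(√178), so x^2 - 77 stays irreducible over Q(√178) and [Q(√178, √77) : Q(√178)] = 2. By the tower law, [Q(√178, √77) : Q] = 2 · 2 = 4.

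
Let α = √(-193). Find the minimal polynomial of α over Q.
m_α(x) = x^2 + 193

α satisfies α^2 + 193 = 0, so x^2 + 193 annihilates α. Since d = -193 is squarefree and ≠ 1, it is not a perfect square in Q, so x^2 + 193 has no rational root and is therefore irreducible over Q (a degree-2 polynomial over a field is irreducible iff it has no root). Hence m_α(x) = x^2 + 193.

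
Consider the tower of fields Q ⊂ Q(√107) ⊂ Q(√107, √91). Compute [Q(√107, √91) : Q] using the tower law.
[Q(√107, √91) : Q] = 4

[Q(√107):Q] = 2 (min poly x^2 - 107, irreducible since 107 is squarefree > 1). For the top step, suppose √91 ∈ Q(√107), say √91 = c + d√107 with c, d ∈ Q. Squaring: 91 = c^2 + 107d^2 + 2cd√107. Since √107 ∉ Q this forces 2cd = 0. If d = 0 then √91 = c ∈ Q, contradicting 91 squarefree > 1. If c = 0 then 91 = 107d^2, so 107·91 = (107d)^2 is a perfect square in Q — but 107·91 = 9737 is not a perfect square (since 107 and 91 are distinct squarefree integers). Contradiction. Hence √91 ∉ Q(√107), so x^2 - 91 stays irreducible over Q(√107) and [Q(√107, √91) : Q(√107)] = 2. By the tower law, [Q(√107, √91) : Q] = 2 · 2 = 4.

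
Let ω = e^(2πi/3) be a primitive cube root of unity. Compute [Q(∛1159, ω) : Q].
[Q(∛1159, ω) : Q] = 6

[Q(∛1159):Q] = 3 (min poly x^3 - 1159, irreducible since 1159 is not a perfect cube). [Q(ω):Q] = 2 (min poly x^2 + x + 1). Since Q(∛1159) ⊂ R and ω ∉ R, we have ω ∉ Q(∛1159), so x^2 + x + 1 remains irreducible over Q(∛1159) and [Q(∛1159, ω) : Q(∛1159)] = 2. By the tower law, [Q(∛1159, ω) : Q] = 3 · 2 = 6. (In fact Q(∛1159, ω) is the splitting field of x^3 - 1159 over Q.)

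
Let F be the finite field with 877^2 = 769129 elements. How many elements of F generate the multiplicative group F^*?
There are φ(769128) = 252288 primitive elements

F_q^* is cyclic of order q - 1 = 769128. A cyclic group of order m has exactly φ(m) generators. Here m = 769128 = 2^3 · 3 · 73 · 439, so the number of primitive elements is φ(769128) = 252288.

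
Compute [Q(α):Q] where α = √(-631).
[Q(α):Q] = 2

[Q(α):Q] equals the degree of the minimal polynomial of α. Here α^2 = -631 and x^2 + 631 is irreducible (d = -631 is squarefree, ≠ 1, hence not a square), so deg(m_α) = 2. Thus [Q(α):Q] = 2.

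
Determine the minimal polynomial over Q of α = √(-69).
m_α(x) = x^2 + 69

α satisfies α^2 + 69 = 0, so x^2 + 69 annihilates α. Since d = -69 is squarefree and ≠ 1, it is not a perfect square in Q, so x^2 + 69 has no rational root and is therefore irreducible over Q (a degree-2 polynomial over a field is irreducible iff it has no root). Hence m_α(x) = x^2 + 69.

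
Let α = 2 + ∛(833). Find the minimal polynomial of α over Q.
m_α(x) = x^3 - 6x^2 + 12x - 841

Set β = α - 2 = ∛(833), so β^3 = 833. Then (α - 2)^3 - 833 = 0, i.e. α is a root of g(x) = (x - 2)^3 - 833 = x^3 - 6x^2 + 12x - 841. Since g(x) = h(x - 2) where h(x) = x^3 - 833, and h is irreducible over Q (because 833 is not a perfect cube, so h has no rational root, and a monic cubic with no rational root is irreducible), g is also irreducible (irreducibility is preserved under the substitution x → x - 2). Hence m_α(x) = x^3 - 6x^2 + 12x - 841.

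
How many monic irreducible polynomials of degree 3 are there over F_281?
There are 7395920 monic irreducible polynomials of degree 3 over F_281

Each element of F_{281^3} that lies in no proper subfield is a root of exactly one monic irreducible of degree 3 over F_281, and each such polynomial has 3 distinct roots in F_{281^3}. By Möbius inversion the count is N_281(3) = (1/3) Σ_{d|3} μ(3/d) · 281^d = (1/3)(μ(3)·281^1 + μ(1)·281^3) = 22187760/3 = 7395920.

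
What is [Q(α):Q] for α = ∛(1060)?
[Q(α):Q] = 3

The minimal polynomial of α is x^3 - 1060, irreducible over Q since 1060 is not a perfect cube (so x^3 - 1060 has no rational root). Hence [Q(α):Q] = deg(m_α) = 3.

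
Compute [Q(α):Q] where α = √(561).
[Q(α):Q] = 2

[Q(α):Q] equals the degree of the minimal polynomial of α. Here α^2 = 561 and x^2 - 561 is irreducible (d = 561 is squarefree, ≠ 1, hence not a square), so deg(m_α) = 2. Thus [Q(α):Q] = 2.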